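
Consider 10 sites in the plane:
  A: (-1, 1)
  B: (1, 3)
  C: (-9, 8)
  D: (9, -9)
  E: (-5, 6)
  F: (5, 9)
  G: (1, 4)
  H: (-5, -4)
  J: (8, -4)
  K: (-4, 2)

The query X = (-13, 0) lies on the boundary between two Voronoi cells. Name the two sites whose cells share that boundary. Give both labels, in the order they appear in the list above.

C and H

Squared distances from X to each site:
|XA|² = 144 + 1 = 145
|XB|² = 196 + 9 = 205
|XC|² = 16 + 64 = 80
|XD|² = 484 + 81 = 565
|XE|² = 64 + 36 = 100
|XF|² = 324 + 81 = 405
|XG|² = 196 + 16 = 212
|XH|² = 64 + 16 = 80
|XJ|² = 441 + 16 = 457
|XK|² = 81 + 4 = 85
X is equidistant from C and H (both at squared distance 80), and every other site is strictly farther — so X lies on the C–H Voronoi edge.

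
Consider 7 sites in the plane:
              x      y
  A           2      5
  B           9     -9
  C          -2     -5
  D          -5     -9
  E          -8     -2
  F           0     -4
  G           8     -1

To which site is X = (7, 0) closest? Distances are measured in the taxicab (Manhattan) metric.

G

d(X,A) = |7−2| + |0−5| = 5 + 5 = 10
d(X,B) = |7−9| + |0−(-9)| = 2 + 9 = 11
d(X,C) = |7−(-2)| + |0−(-5)| = 9 + 5 = 14
d(X,D) = |7−(-5)| + |0−(-9)| = 12 + 9 = 21
d(X,E) = |7−(-8)| + |0−(-2)| = 15 + 2 = 17
d(X,F) = |7−0| + |0−(-4)| = 7 + 4 = 11
d(X,G) = |7−8| + |0−(-1)| = 1 + 1 = 2
G is nearest.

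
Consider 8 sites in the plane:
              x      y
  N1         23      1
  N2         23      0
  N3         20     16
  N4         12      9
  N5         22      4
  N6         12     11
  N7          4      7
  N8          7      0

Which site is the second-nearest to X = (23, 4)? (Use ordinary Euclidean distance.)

Since √ is increasing, it suffices to compare squared distances:
|XN1|² = 0 + 9 = 9
|XN2|² = 0 + 16 = 16
|XN3|² = 9 + 144 = 153
|XN4|² = 121 + 25 = 146
|XN5|² = 1 + 0 = 1
|XN6|² = 121 + 49 = 170
|XN7|² = 361 + 9 = 370
|XN8|² = 256 + 16 = 272
Sorted ascending: N5, N1, N2, … — the second-nearest is N1.

N1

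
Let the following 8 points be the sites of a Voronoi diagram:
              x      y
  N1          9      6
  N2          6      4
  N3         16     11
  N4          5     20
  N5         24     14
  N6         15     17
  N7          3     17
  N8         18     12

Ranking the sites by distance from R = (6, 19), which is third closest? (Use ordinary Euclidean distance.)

N6

Compare squared distances (the ordering matches that of the actual distances):
|RN1|² = 9 + 169 = 178
|RN2|² = 0 + 225 = 225
|RN3|² = 100 + 64 = 164
|RN4|² = 1 + 1 = 2
|RN5|² = 324 + 25 = 349
|RN6|² = 81 + 4 = 85
|RN7|² = 9 + 4 = 13
|RN8|² = 144 + 49 = 193
Sorted ascending: N4, N7, N6, N3, … — the third-nearest is N6.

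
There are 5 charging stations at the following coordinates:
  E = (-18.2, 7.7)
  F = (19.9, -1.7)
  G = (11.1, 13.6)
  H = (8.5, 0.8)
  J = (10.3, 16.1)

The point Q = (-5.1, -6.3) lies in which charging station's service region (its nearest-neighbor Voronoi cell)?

H

Since √ is increasing, it suffices to compare squared distances:
|QE|² = 171.61 + 196 = 367.61
|QF|² = 625 + 21.16 = 646.16
|QG|² = 262.44 + 396.01 = 658.45
|QH|² = 184.96 + 50.41 = 235.37
|QJ|² = 237.16 + 501.76 = 738.92
H is nearest.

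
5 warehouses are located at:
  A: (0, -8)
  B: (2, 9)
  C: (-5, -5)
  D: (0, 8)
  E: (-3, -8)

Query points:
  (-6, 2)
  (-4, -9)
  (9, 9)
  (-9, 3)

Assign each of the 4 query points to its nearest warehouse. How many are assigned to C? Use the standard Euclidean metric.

2

(-6, 2) — d² to each: A:136, B:113, C:50, D:72, E:109 → nearest is C
(-4, -9) — d² to each: A:17, B:360, C:17, D:305, E:2 → nearest is E
(9, 9) — d² to each: A:370, B:49, C:392, D:82, E:433 → nearest is B
(-9, 3) — d² to each: A:202, B:157, C:80, D:106, E:157 → nearest is C
2 of the 4 points have C as nearest.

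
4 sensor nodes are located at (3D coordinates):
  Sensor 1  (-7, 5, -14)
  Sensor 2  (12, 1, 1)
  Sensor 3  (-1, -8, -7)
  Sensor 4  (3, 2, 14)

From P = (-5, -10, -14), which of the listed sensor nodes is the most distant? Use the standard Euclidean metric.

Sensor 4

Compare squared distances (the ordering matches that of the actual distances):
d²(P, Sensor 1) = (-5−(-7))² + (-10−5)² + (-14−(-14))² = 4 + 225 + 0 = 229
d²(P, Sensor 2) = (-5−12)² + (-10−1)² + (-14−1)² = 289 + 121 + 225 = 635
d²(P, Sensor 3) = (-5−(-1))² + (-10−(-8))² + (-14−(-7))² = 16 + 4 + 49 = 69
d²(P, Sensor 4) = (-5−3)² + (-10−2)² + (-14−14)² = 64 + 144 + 784 = 992
The largest is to Sensor 4.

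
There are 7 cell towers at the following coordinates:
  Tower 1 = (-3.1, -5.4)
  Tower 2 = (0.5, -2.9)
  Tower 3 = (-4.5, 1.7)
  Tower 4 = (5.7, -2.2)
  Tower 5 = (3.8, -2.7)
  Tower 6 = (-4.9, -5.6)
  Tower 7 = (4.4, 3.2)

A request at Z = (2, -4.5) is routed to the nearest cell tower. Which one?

Tower 2

Squared Euclidean distances:
d²(Z, Tower 1) = (2−(-3.1))² + (-4.5−(-5.4))² = 26.01 + 0.81 = 26.82
d²(Z, Tower 2) = (2−0.5)² + (-4.5−(-2.9))² = 2.25 + 2.56 = 4.81
d²(Z, Tower 3) = (2−(-4.5))² + (-4.5−1.7)² = 42.25 + 38.44 = 80.69
d²(Z, Tower 4) = (2−5.7)² + (-4.5−(-2.2))² = 13.69 + 5.29 = 18.98
d²(Z, Tower 5) = (2−3.8)² + (-4.5−(-2.7))² = 3.24 + 3.24 = 6.48
d²(Z, Tower 6) = (2−(-4.9))² + (-4.5−(-5.6))² = 47.61 + 1.21 = 48.82
d²(Z, Tower 7) = (2−4.4)² + (-4.5−3.2)² = 5.76 + 59.29 = 65.05
Minimum is at Tower 2.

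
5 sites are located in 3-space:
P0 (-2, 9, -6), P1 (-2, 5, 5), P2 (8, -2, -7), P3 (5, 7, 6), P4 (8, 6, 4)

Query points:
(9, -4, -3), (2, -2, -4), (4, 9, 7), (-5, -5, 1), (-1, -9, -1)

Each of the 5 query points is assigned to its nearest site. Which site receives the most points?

(9, -4, -3) — d² to each: P0:299, P1:266, P2:21, P3:218, P4:150 → nearest is P2
(2, -2, -4) — d² to each: P0:141, P1:146, P2:45, P3:190, P4:164 → nearest is P2
(4, 9, 7) — d² to each: P0:205, P1:56, P2:333, P3:6, P4:34 → nearest is P3
(-5, -5, 1) — d² to each: P0:254, P1:125, P2:242, P3:269, P4:299 → nearest is P1
(-1, -9, -1) — d² to each: P0:350, P1:233, P2:166, P3:341, P4:331 → nearest is P2
Tally — P1:1, P2:3, P3:1. P2 captures the most (3).

P2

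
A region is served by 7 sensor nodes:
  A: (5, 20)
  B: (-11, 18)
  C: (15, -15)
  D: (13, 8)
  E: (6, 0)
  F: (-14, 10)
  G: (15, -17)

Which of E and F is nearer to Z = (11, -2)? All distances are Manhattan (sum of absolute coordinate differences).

E

d(Z,E) = |11−6| + |-2−0| = 5 + 2 = 7
d(Z,F) = |11−(-14)| + |-2−10| = 25 + 12 = 37
7 < 37, so E is closer.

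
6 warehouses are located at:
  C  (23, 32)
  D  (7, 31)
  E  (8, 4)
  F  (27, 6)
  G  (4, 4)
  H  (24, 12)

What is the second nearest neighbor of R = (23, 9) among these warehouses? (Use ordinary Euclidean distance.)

Compare squared distances (the ordering matches that of the actual distances):
|RC|² = (23−23)² + (9−32)² = 0 + 529 = 529
|RD|² = (23−7)² + (9−31)² = 256 + 484 = 740
|RE|² = (23−8)² + (9−4)² = 225 + 25 = 250
|RF|² = (23−27)² + (9−6)² = 16 + 9 = 25
|RG|² = (23−4)² + (9−4)² = 361 + 25 = 386
|RH|² = (23−24)² + (9−12)² = 1 + 9 = 10
Sorted ascending: H, F, E, … — the second-nearest is F.

F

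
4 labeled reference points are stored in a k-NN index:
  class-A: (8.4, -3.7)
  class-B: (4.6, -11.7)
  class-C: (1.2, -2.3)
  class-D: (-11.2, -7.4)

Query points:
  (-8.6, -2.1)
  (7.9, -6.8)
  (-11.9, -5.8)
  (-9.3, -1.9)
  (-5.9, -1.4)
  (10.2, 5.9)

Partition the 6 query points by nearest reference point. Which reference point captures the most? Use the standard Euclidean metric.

class-D

(-8.6, -2.1) — d² to each: class-A:291.56, class-B:266.4, class-C:96.08, class-D:34.85 → nearest is class-D
(7.9, -6.8) — d² to each: class-A:9.86, class-B:34.9, class-C:65.14, class-D:365.17 → nearest is class-A
(-11.9, -5.8) — d² to each: class-A:416.5, class-B:307.06, class-C:183.86, class-D:3.05 → nearest is class-D
(-9.3, -1.9) — d² to each: class-A:316.53, class-B:289.25, class-C:110.41, class-D:33.86 → nearest is class-D
(-5.9, -1.4) — d² to each: class-A:209.78, class-B:216.34, class-C:51.22, class-D:64.09 → nearest is class-C
(10.2, 5.9) — d² to each: class-A:95.4, class-B:341.12, class-C:148.24, class-D:634.85 → nearest is class-A
Tally — class-A:2, class-C:1, class-D:3. class-D captures the most (3).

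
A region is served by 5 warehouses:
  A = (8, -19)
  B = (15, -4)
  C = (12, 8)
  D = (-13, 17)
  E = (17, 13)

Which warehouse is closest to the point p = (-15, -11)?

Compare squared distances (the ordering matches that of the actual distances):
|pA|² = (-15−8)² + (-11−(-19))² = 529 + 64 = 593
|pB|² = (-15−15)² + (-11−(-4))² = 900 + 49 = 949
|pC|² = (-15−12)² + (-11−8)² = 729 + 361 = 1090
|pD|² = (-15−(-13))² + (-11−17)² = 4 + 784 = 788
|pE|² = (-15−17)² + (-11−13)² = 1024 + 576 = 1600
A is nearest.

A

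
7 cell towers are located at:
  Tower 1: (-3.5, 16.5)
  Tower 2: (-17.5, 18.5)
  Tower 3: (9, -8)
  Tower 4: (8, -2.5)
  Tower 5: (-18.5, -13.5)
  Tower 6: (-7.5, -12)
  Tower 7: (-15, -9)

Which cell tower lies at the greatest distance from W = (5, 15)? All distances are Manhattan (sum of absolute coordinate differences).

Tower 5

d(W, Tower 1) = |5−(-3.5)| + |15−16.5| = 8.5 + 1.5 = 10
d(W, Tower 2) = |5−(-17.5)| + |15−18.5| = 22.5 + 3.5 = 26
d(W, Tower 3) = |5−9| + |15−(-8)| = 4 + 23 = 27
d(W, Tower 4) = |5−8| + |15−(-2.5)| = 3 + 17.5 = 20.5
d(W, Tower 5) = |5−(-18.5)| + |15−(-13.5)| = 23.5 + 28.5 = 52
d(W, Tower 6) = |5−(-7.5)| + |15−(-12)| = 12.5 + 27 = 39.5
d(W, Tower 7) = |5−(-15)| + |15−(-9)| = 20 + 24 = 44
The largest is to Tower 5.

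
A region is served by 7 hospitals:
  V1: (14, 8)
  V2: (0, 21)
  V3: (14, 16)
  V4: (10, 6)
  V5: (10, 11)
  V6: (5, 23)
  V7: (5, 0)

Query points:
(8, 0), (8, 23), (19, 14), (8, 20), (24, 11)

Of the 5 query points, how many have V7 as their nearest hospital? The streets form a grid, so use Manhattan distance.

1

(8, 0) — d to each: V1:14, V2:29, V3:22, V4:8, V5:13, V6:26, V7:3 → nearest is V7
(8, 23) — d to each: V1:21, V2:10, V3:13, V4:19, V5:14, V6:3, V7:26 → nearest is V6
(19, 14) — d to each: V1:11, V2:26, V3:7, V4:17, V5:12, V6:23, V7:28 → nearest is V3
(8, 20) — d to each: V1:18, V2:9, V3:10, V4:16, V5:11, V6:6, V7:23 → nearest is V6
(24, 11) — d to each: V1:13, V2:34, V3:15, V4:19, V5:14, V6:31, V7:30 → nearest is V1
1 of the 5 points has V7 as nearest.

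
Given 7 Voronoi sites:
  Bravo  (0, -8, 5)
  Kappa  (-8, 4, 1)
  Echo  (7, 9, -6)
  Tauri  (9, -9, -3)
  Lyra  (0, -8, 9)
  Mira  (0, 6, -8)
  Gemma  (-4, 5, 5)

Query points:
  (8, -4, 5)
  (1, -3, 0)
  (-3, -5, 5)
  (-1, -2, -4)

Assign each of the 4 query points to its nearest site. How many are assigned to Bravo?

3

(8, -4, 5) — d² to each: Bravo:80, Kappa:336, Echo:291, Tauri:90, Lyra:96, Mira:333, Gemma:225 → nearest is Bravo
(1, -3, 0) — d² to each: Bravo:51, Kappa:131, Echo:216, Tauri:109, Lyra:107, Mira:146, Gemma:114 → nearest is Bravo
(-3, -5, 5) — d² to each: Bravo:18, Kappa:122, Echo:417, Tauri:224, Lyra:34, Mira:299, Gemma:101 → nearest is Bravo
(-1, -2, -4) — d² to each: Bravo:118, Kappa:110, Echo:189, Tauri:150, Lyra:206, Mira:81, Gemma:139 → nearest is Mira
3 of the 4 points have Bravo as nearest.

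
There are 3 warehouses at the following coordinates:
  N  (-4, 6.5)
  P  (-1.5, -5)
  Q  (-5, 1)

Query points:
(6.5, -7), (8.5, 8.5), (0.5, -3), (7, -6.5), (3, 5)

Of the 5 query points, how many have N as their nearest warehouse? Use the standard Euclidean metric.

2

(6.5, -7) — d² to each: N:292.5, P:68, Q:196.25 → nearest is P
(8.5, 8.5) — d² to each: N:160.25, P:282.25, Q:238.5 → nearest is N
(0.5, -3) — d² to each: N:110.5, P:8, Q:46.25 → nearest is P
(7, -6.5) — d² to each: N:290, P:74.5, Q:200.25 → nearest is P
(3, 5) — d² to each: N:51.25, P:120.25, Q:80 → nearest is N
2 of the 5 points have N as nearest.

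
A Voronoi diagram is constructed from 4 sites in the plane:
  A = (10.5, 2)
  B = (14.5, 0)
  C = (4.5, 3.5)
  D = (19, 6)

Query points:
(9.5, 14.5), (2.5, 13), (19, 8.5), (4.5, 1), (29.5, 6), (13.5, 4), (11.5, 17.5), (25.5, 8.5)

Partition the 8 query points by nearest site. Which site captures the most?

D

(9.5, 14.5) — d² to each: A:157.25, B:235.25, C:146, D:162.5 → nearest is C
(2.5, 13) — d² to each: A:185, B:313, C:94.25, D:321.25 → nearest is C
(19, 8.5) — d² to each: A:114.5, B:92.5, C:235.25, D:6.25 → nearest is D
(4.5, 1) — d² to each: A:37, B:101, C:6.25, D:235.25 → nearest is C
(29.5, 6) — d² to each: A:377, B:261, C:631.25, D:110.25 → nearest is D
(13.5, 4) — d² to each: A:13, B:17, C:81.25, D:34.25 → nearest is A
(11.5, 17.5) — d² to each: A:241.25, B:315.25, C:245, D:188.5 → nearest is D
(25.5, 8.5) — d² to each: A:267.25, B:193.25, C:466, D:48.5 → nearest is D
Tally — A:1, C:3, D:4. D captures the most (4).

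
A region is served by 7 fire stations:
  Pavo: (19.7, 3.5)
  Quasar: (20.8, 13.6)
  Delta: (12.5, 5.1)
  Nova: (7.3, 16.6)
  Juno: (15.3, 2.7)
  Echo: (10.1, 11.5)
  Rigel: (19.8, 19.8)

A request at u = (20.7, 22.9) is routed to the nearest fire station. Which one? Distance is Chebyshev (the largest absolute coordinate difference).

d(u, Pavo) = max(1, 19.4) = 19.4
d(u, Quasar) = max(0.1, 9.3) = 9.3
d(u, Delta) = max(8.2, 17.8) = 17.8
d(u, Nova) = max(13.4, 6.3) = 13.4
d(u, Juno) = max(5.4, 20.2) = 20.2
d(u, Echo) = max(10.6, 11.4) = 11.4
d(u, Rigel) = max(0.9, 3.1) = 3.1
The smallest is to Rigel, so u lies in the Voronoi region of Rigel.

Rigel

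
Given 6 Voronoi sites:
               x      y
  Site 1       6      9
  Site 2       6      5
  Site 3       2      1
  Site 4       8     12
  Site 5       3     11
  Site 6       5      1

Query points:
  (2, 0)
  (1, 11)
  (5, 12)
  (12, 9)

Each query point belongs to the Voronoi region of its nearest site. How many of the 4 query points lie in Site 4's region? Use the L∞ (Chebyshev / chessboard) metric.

(2, 0) — d to each: Site 1:9, Site 2:5, Site 3:1, Site 4:12, Site 5:11, Site 6:3 → nearest is Site 3
(1, 11) — d to each: Site 1:5, Site 2:6, Site 3:10, Site 4:7, Site 5:2, Site 6:10 → nearest is Site 5
(5, 12) — d to each: Site 1:3, Site 2:7, Site 3:11, Site 4:3, Site 5:2, Site 6:11 → nearest is Site 5
(12, 9) — d to each: Site 1:6, Site 2:6, Site 3:10, Site 4:4, Site 5:9, Site 6:8 → nearest is Site 4
1 of the 4 points has Site 4 as nearest.

1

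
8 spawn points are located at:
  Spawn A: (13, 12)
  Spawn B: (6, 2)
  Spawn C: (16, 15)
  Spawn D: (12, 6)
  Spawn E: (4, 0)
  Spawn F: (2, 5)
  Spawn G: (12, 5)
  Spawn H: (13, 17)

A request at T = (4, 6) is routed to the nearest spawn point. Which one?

Spawn F

Since √ is increasing, it suffices to compare squared distances:
d²(T, Spawn A) = (4−13)² + (6−12)² = 81 + 36 = 117
d²(T, Spawn B) = (4−6)² + (6−2)² = 4 + 16 = 20
d²(T, Spawn C) = (4−16)² + (6−15)² = 144 + 81 = 225
d²(T, Spawn D) = (4−12)² + (6−6)² = 64 + 0 = 64
d²(T, Spawn E) = (4−4)² + (6−0)² = 0 + 36 = 36
d²(T, Spawn F) = (4−2)² + (6−5)² = 4 + 1 = 5
d²(T, Spawn G) = (4−12)² + (6−5)² = 64 + 1 = 65
d²(T, Spawn H) = (4−13)² + (6−17)² = 81 + 121 = 202
Minimum is at Spawn F.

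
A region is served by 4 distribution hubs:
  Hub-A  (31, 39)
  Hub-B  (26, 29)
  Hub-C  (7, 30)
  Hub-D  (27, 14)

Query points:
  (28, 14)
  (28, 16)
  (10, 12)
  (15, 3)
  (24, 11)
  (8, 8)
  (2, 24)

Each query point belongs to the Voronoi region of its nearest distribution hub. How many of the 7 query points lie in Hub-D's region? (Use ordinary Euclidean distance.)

(28, 14) — d² to each: Hub-A:634, Hub-B:229, Hub-C:697, Hub-D:1 → nearest is Hub-D
(28, 16) — d² to each: Hub-A:538, Hub-B:173, Hub-C:637, Hub-D:5 → nearest is Hub-D
(10, 12) — d² to each: Hub-A:1170, Hub-B:545, Hub-C:333, Hub-D:293 → nearest is Hub-D
(15, 3) — d² to each: Hub-A:1552, Hub-B:797, Hub-C:793, Hub-D:265 → nearest is Hub-D
(24, 11) — d² to each: Hub-A:833, Hub-B:328, Hub-C:650, Hub-D:18 → nearest is Hub-D
(8, 8) — d² to each: Hub-A:1490, Hub-B:765, Hub-C:485, Hub-D:397 → nearest is Hub-D
(2, 24) — d² to each: Hub-A:1066, Hub-B:601, Hub-C:61, Hub-D:725 → nearest is Hub-C
6 of the 7 points have Hub-D as nearest.

6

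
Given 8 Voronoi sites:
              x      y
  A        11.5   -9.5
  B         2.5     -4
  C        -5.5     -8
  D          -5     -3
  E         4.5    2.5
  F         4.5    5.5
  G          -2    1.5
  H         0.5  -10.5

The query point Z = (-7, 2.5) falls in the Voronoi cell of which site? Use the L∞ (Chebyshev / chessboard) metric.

G

d(Z,A) = max(18.5, 12) = 18.5
d(Z,B) = max(9.5, 6.5) = 9.5
d(Z,C) = max(1.5, 10.5) = 10.5
d(Z,D) = max(2, 5.5) = 5.5
d(Z,E) = max(11.5, 0) = 11.5
d(Z,F) = max(11.5, 3) = 11.5
d(Z,G) = max(5, 1) = 5
d(Z,H) = max(7.5, 13) = 13
G is nearest.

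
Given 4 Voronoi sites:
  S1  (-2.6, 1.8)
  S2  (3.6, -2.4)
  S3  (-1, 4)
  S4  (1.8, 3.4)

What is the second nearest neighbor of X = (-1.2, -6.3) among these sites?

Compare squared distances (the ordering matches that of the actual distances):
|XS1|² = (-1.2−(-2.6))² + (-6.3−1.8)² = 1.96 + 65.61 = 67.57
|XS2|² = (-1.2−3.6)² + (-6.3−(-2.4))² = 23.04 + 15.21 = 38.25
|XS3|² = (-1.2−(-1))² + (-6.3−4)² = 0.04 + 106.09 = 106.13
|XS4|² = (-1.2−1.8)² + (-6.3−3.4)² = 9 + 94.09 = 103.09
Sorted ascending: S2, S1, S4, … — the second-nearest is S1.

S1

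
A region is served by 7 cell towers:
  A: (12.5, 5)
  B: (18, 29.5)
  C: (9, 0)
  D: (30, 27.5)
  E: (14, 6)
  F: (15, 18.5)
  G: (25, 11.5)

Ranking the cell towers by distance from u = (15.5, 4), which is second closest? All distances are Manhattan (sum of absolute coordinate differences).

A

d(u,A) = |15.5−12.5| + |4−5| = 3 + 1 = 4
d(u,B) = |15.5−18| + |4−29.5| = 2.5 + 25.5 = 28
d(u,C) = |15.5−9| + |4−0| = 6.5 + 4 = 10.5
d(u,D) = |15.5−30| + |4−27.5| = 14.5 + 23.5 = 38
d(u,E) = |15.5−14| + |4−6| = 1.5 + 2 = 3.5
d(u,F) = |15.5−15| + |4−18.5| = 0.5 + 14.5 = 15
d(u,G) = |15.5−25| + |4−11.5| = 9.5 + 7.5 = 17
Sorted ascending: E, A, C, … — the second-nearest is A.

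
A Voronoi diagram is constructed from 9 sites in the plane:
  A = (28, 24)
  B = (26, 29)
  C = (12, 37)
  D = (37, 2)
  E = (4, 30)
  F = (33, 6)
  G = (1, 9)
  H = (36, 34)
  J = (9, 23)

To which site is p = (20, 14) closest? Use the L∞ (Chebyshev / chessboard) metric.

d(p,A) = max(8, 10) = 10
d(p,B) = max(6, 15) = 15
d(p,C) = max(8, 23) = 23
d(p,D) = max(17, 12) = 17
d(p,E) = max(16, 16) = 16
d(p,F) = max(13, 8) = 13
d(p,G) = max(19, 5) = 19
d(p,H) = max(16, 20) = 20
d(p,J) = max(11, 9) = 11
A is nearest.

A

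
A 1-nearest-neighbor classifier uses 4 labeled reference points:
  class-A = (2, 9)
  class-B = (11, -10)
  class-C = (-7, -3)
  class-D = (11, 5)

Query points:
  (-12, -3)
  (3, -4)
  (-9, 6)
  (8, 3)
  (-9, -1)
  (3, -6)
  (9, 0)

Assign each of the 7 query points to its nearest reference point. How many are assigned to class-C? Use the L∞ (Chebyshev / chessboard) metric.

3

(-12, -3) — d to each: class-A:14, class-B:23, class-C:5, class-D:23 → nearest is class-C
(3, -4) — d to each: class-A:13, class-B:8, class-C:10, class-D:9 → nearest is class-B
(-9, 6) — d to each: class-A:11, class-B:20, class-C:9, class-D:20 → nearest is class-C
(8, 3) — d to each: class-A:6, class-B:13, class-C:15, class-D:3 → nearest is class-D
(-9, -1) — d to each: class-A:11, class-B:20, class-C:2, class-D:20 → nearest is class-C
(3, -6) — d to each: class-A:15, class-B:8, class-C:10, class-D:11 → nearest is class-B
(9, 0) — d to each: class-A:9, class-B:10, class-C:16, class-D:5 → nearest is class-D
3 of the 7 points have class-C as nearest.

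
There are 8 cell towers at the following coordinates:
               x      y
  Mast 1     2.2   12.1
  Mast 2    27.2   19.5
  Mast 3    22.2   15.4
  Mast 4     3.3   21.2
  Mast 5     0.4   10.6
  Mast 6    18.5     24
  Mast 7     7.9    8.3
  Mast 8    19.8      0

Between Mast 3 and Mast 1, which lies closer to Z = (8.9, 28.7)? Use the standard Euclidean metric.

Mast 1

Compare squared distances:
d²(Z, Mast 3) = (8.9−22.2)² + (28.7−15.4)² = 176.89 + 176.89 = 353.78
d²(Z, Mast 1) = (8.9−2.2)² + (28.7−12.1)² = 44.89 + 275.56 = 320.45
353.78 > 320.45, so Mast 1 is closer.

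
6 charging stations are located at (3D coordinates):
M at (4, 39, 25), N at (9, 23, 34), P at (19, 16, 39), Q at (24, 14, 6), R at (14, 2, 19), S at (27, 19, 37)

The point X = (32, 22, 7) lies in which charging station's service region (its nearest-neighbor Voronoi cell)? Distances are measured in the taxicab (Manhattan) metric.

Q

d(X,M) = 28 + 17 + 18 = 63
d(X,N) = 23 + 1 + 27 = 51
d(X,P) = 13 + 6 + 32 = 51
d(X,Q) = 8 + 8 + 1 = 17
d(X,R) = 18 + 20 + 12 = 50
d(X,S) = 5 + 3 + 30 = 38
Minimum is at Q.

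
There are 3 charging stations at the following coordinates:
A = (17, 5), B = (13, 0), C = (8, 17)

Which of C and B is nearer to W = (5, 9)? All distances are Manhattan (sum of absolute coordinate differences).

C

d(W,C) = |5−8| + |9−17| = 3 + 8 = 11
d(W,B) = |5−13| + |9−0| = 8 + 9 = 17
11 < 17, so C is closer.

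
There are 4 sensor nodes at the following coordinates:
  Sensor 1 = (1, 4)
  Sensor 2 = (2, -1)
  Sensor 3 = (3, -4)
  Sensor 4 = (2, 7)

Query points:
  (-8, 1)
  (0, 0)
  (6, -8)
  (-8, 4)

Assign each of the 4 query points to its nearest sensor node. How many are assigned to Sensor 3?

(-8, 1) — d² to each: Sensor 1:90, Sensor 2:104, Sensor 3:146, Sensor 4:136 → nearest is Sensor 1
(0, 0) — d² to each: Sensor 1:17, Sensor 2:5, Sensor 3:25, Sensor 4:53 → nearest is Sensor 2
(6, -8) — d² to each: Sensor 1:169, Sensor 2:65, Sensor 3:25, Sensor 4:241 → nearest is Sensor 3
(-8, 4) — d² to each: Sensor 1:81, Sensor 2:125, Sensor 3:185, Sensor 4:109 → nearest is Sensor 1
1 of the 4 points has Sensor 3 as nearest.

1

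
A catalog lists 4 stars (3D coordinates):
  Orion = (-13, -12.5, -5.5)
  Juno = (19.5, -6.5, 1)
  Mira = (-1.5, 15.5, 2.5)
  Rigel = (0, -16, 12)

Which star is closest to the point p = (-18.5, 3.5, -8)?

Compare squared distances (the ordering matches that of the actual distances):
d²(p, Orion) = 30.25 + 256 + 6.25 = 292.5
d²(p, Juno) = 1444 + 100 + 81 = 1625
d²(p, Mira) = 289 + 144 + 110.25 = 543.25
d²(p, Rigel) = 342.25 + 380.25 + 400 = 1122.5
Orion is nearest.

Orion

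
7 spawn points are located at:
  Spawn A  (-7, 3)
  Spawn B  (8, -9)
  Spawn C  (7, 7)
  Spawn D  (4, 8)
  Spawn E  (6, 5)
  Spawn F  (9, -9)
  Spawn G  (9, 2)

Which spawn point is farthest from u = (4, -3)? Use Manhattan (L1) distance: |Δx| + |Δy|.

Spawn A

d(u, Spawn A) = |4−(-7)| + |-3−3| = 11 + 6 = 17
d(u, Spawn B) = |4−8| + |-3−(-9)| = 4 + 6 = 10
d(u, Spawn C) = |4−7| + |-3−7| = 3 + 10 = 13
d(u, Spawn D) = |4−4| + |-3−8| = 0 + 11 = 11
d(u, Spawn E) = |4−6| + |-3−5| = 2 + 8 = 10
d(u, Spawn F) = |4−9| + |-3−(-9)| = 5 + 6 = 11
d(u, Spawn G) = |4−9| + |-3−2| = 5 + 5 = 10
The largest is to Spawn A.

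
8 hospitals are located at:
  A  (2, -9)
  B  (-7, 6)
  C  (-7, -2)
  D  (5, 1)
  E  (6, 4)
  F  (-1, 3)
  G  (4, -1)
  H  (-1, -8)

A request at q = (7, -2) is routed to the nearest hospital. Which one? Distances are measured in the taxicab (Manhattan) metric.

G

d(q,A) = |7−2| + |-2−(-9)| = 5 + 7 = 12
d(q,B) = |7−(-7)| + |-2−6| = 14 + 8 = 22
d(q,C) = |7−(-7)| + |-2−(-2)| = 14 + 0 = 14
d(q,D) = |7−5| + |-2−1| = 2 + 3 = 5
d(q,E) = |7−6| + |-2−4| = 1 + 6 = 7
d(q,F) = |7−(-1)| + |-2−3| = 8 + 5 = 13
d(q,G) = |7−4| + |-2−(-1)| = 3 + 1 = 4
d(q,H) = |7−(-1)| + |-2−(-8)| = 8 + 6 = 14
G is nearest.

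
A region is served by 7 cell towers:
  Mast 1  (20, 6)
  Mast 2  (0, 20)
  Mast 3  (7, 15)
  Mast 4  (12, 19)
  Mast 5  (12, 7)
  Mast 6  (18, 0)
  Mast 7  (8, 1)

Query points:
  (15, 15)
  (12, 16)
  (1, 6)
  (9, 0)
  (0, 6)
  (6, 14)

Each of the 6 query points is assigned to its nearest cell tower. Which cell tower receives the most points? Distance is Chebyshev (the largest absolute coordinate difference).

Mast 7

(15, 15) — d to each: Mast 1:9, Mast 2:15, Mast 3:8, Mast 4:4, Mast 5:8, Mast 6:15, Mast 7:14 → nearest is Mast 4
(12, 16) — d to each: Mast 1:10, Mast 2:12, Mast 3:5, Mast 4:3, Mast 5:9, Mast 6:16, Mast 7:15 → nearest is Mast 4
(1, 6) — d to each: Mast 1:19, Mast 2:14, Mast 3:9, Mast 4:13, Mast 5:11, Mast 6:17, Mast 7:7 → nearest is Mast 7
(9, 0) — d to each: Mast 1:11, Mast 2:20, Mast 3:15, Mast 4:19, Mast 5:7, Mast 6:9, Mast 7:1 → nearest is Mast 7
(0, 6) — d to each: Mast 1:20, Mast 2:14, Mast 3:9, Mast 4:13, Mast 5:12, Mast 6:18, Mast 7:8 → nearest is Mast 7
(6, 14) — d to each: Mast 1:14, Mast 2:6, Mast 3:1, Mast 4:6, Mast 5:7, Mast 6:14, Mast 7:13 → nearest is Mast 3
Tally — Mast 3:1, Mast 4:2, Mast 7:3. Mast 7 captures the most (3).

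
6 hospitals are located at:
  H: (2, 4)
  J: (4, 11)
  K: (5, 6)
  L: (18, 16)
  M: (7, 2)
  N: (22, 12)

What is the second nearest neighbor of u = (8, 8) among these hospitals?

J

Squared Euclidean distances:
|uH|² = (8−2)² + (8−4)² = 36 + 16 = 52
|uJ|² = (8−4)² + (8−11)² = 16 + 9 = 25
|uK|² = (8−5)² + (8−6)² = 9 + 4 = 13
|uL|² = (8−18)² + (8−16)² = 100 + 64 = 164
|uM|² = (8−7)² + (8−2)² = 1 + 36 = 37
|uN|² = (8−22)² + (8−12)² = 196 + 16 = 212
Sorted ascending: K, J, M, … — the second-nearest is J.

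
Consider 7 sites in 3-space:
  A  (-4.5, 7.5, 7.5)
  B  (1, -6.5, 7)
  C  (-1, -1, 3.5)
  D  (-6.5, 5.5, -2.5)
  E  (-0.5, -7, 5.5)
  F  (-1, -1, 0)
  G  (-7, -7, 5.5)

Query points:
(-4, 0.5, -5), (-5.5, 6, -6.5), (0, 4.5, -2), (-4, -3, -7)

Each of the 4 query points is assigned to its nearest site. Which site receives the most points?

(-4, 0.5, -5) — d² to each: A:205.5, B:218, C:83.5, D:37.5, E:178.75, F:36.25, G:175.5 → nearest is F
(-5.5, 6, -6.5) — d² to each: A:199.25, B:380.75, C:169.25, D:17.25, E:338, F:111.5, G:315.25 → nearest is D
(0, 4.5, -2) — d² to each: A:119.5, B:203, C:61.5, D:43.5, E:188.75, F:35.25, G:237.5 → nearest is F
(-4, -3, -7) — d² to each: A:320.75, B:233.25, C:123.25, D:98.75, E:184.5, F:62, G:181.25 → nearest is F
Tally — D:1, F:3. F captures the most (3).

F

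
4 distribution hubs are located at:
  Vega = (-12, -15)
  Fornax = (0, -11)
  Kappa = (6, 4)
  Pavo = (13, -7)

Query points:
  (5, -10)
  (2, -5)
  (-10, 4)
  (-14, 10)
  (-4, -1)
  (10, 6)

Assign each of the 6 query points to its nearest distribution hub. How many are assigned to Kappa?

3

(5, -10) — d² to each: Vega:314, Fornax:26, Kappa:197, Pavo:73 → nearest is Fornax
(2, -5) — d² to each: Vega:296, Fornax:40, Kappa:97, Pavo:125 → nearest is Fornax
(-10, 4) — d² to each: Vega:365, Fornax:325, Kappa:256, Pavo:650 → nearest is Kappa
(-14, 10) — d² to each: Vega:629, Fornax:637, Kappa:436, Pavo:1018 → nearest is Kappa
(-4, -1) — d² to each: Vega:260, Fornax:116, Kappa:125, Pavo:325 → nearest is Fornax
(10, 6) — d² to each: Vega:925, Fornax:389, Kappa:20, Pavo:178 → nearest is Kappa
3 of the 6 points have Kappa as nearest.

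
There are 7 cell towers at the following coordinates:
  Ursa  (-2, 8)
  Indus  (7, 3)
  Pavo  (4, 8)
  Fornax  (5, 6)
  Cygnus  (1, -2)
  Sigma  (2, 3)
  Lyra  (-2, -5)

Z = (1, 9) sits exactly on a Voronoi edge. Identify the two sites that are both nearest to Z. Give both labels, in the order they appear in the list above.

Ursa and Pavo

Squared distances from Z to each site:
d²(Z, Ursa) = 9 + 1 = 10
d²(Z, Indus) = 36 + 36 = 72
d²(Z, Pavo) = 9 + 1 = 10
d²(Z, Fornax) = 16 + 9 = 25
d²(Z, Cygnus) = 0 + 121 = 121
d²(Z, Sigma) = 1 + 36 = 37
d²(Z, Lyra) = 9 + 196 = 205
Z is equidistant from Ursa and Pavo (both at squared distance 10), and every other site is strictly farther — so Z lies on the Ursa–Pavo Voronoi edge.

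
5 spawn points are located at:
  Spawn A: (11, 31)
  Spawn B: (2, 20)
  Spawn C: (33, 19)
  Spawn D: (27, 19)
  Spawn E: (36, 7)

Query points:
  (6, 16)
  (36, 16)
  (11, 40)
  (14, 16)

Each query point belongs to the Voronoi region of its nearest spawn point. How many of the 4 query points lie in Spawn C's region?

(6, 16) — d² to each: Spawn A:250, Spawn B:32, Spawn C:738, Spawn D:450, Spawn E:981 → nearest is Spawn B
(36, 16) — d² to each: Spawn A:850, Spawn B:1172, Spawn C:18, Spawn D:90, Spawn E:81 → nearest is Spawn C
(11, 40) — d² to each: Spawn A:81, Spawn B:481, Spawn C:925, Spawn D:697, Spawn E:1714 → nearest is Spawn A
(14, 16) — d² to each: Spawn A:234, Spawn B:160, Spawn C:370, Spawn D:178, Spawn E:565 → nearest is Spawn B
1 of the 4 points has Spawn C as nearest.

1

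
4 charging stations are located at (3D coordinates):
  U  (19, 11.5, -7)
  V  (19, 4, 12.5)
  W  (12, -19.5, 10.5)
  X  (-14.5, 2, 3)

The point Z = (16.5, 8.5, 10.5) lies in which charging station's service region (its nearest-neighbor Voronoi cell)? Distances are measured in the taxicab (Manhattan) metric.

d(Z,U) = |16.5−19| + |8.5−11.5| + |10.5−(-7)| = 2.5 + 3 + 17.5 = 23
d(Z,V) = |16.5−19| + |8.5−4| + |10.5−12.5| = 2.5 + 4.5 + 2 = 9
d(Z,W) = |16.5−12| + |8.5−(-19.5)| + |10.5−10.5| = 4.5 + 28 + 0 = 32.5
d(Z,X) = |16.5−(-14.5)| + |8.5−2| + |10.5−3| = 31 + 6.5 + 7.5 = 45
Minimum is at V.

V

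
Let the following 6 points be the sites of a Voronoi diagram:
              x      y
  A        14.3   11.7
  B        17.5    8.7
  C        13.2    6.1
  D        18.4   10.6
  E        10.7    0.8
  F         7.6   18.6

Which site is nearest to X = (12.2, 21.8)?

F

Compare squared distances (the ordering matches that of the actual distances):
|XA|² = 4.41 + 102.01 = 106.42
|XB|² = 28.09 + 171.61 = 199.7
|XC|² = 1 + 246.49 = 247.49
|XD|² = 38.44 + 125.44 = 163.88
|XE|² = 2.25 + 441 = 443.25
|XF|² = 21.16 + 10.24 = 31.4
Minimum is at F.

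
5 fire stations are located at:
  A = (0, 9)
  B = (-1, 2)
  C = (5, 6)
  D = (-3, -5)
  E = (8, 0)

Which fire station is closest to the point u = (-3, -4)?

D

Compare squared distances (the ordering matches that of the actual distances):
|uA|² = 9 + 169 = 178
|uB|² = 4 + 36 = 40
|uC|² = 64 + 100 = 164
|uD|² = 0 + 1 = 1
|uE|² = 121 + 16 = 137
The smallest is to D, so u lies in the Voronoi region of D.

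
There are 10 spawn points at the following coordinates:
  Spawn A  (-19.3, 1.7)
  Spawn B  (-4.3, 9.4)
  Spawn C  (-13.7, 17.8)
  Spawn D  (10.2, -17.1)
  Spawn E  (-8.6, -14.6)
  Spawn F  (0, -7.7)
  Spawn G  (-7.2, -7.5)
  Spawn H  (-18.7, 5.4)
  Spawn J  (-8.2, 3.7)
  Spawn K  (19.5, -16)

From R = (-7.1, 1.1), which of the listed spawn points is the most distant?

Spawn K

Compare squared distances (the ordering matches that of the actual distances):
d²(R, Spawn A) = (-7.1−(-19.3))² + (1.1−1.7)² = 148.84 + 0.36 = 149.2
d²(R, Spawn B) = (-7.1−(-4.3))² + (1.1−9.4)² = 7.84 + 68.89 = 76.73
d²(R, Spawn C) = (-7.1−(-13.7))² + (1.1−17.8)² = 43.56 + 278.89 = 322.45
d²(R, Spawn D) = (-7.1−10.2)² + (1.1−(-17.1))² = 299.29 + 331.24 = 630.53
d²(R, Spawn E) = (-7.1−(-8.6))² + (1.1−(-14.6))² = 2.25 + 246.49 = 248.74
d²(R, Spawn F) = (-7.1−0)² + (1.1−(-7.7))² = 50.41 + 77.44 = 127.85
d²(R, Spawn G) = (-7.1−(-7.2))² + (1.1−(-7.5))² = 0.01 + 73.96 = 73.97
d²(R, Spawn H) = (-7.1−(-18.7))² + (1.1−5.4)² = 134.56 + 18.49 = 153.05
d²(R, Spawn J) = (-7.1−(-8.2))² + (1.1−3.7)² = 1.21 + 6.76 = 7.97
d²(R, Spawn K) = (-7.1−19.5)² + (1.1−(-16))² = 707.56 + 292.41 = 999.97
The largest is to Spawn K.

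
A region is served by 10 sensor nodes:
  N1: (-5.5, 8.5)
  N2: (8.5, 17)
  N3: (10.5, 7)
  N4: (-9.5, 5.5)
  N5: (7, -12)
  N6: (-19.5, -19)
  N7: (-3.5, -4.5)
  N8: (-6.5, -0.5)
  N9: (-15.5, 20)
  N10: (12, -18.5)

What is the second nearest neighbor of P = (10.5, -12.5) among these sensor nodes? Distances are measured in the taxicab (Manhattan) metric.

d(P,N1) = 16 + 21 = 37
d(P,N2) = 2 + 29.5 = 31.5
d(P,N3) = 0 + 19.5 = 19.5
d(P,N4) = 20 + 18 = 38
d(P,N5) = 3.5 + 0.5 = 4
d(P,N6) = 30 + 6.5 = 36.5
d(P,N7) = 14 + 8 = 22
d(P,N8) = 17 + 12 = 29
d(P,N9) = 26 + 32.5 = 58.5
d(P, N10) = 1.5 + 6 = 7.5
Sorted ascending: N5, N10, N3, … — the second-nearest is N10.

N10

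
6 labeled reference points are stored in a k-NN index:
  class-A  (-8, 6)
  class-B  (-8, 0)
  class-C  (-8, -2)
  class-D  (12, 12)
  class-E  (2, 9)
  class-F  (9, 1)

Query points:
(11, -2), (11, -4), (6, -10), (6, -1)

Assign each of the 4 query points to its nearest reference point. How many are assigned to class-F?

(11, -2) — d² to each: class-A:425, class-B:365, class-C:361, class-D:197, class-E:202, class-F:13 → nearest is class-F
(11, -4) — d² to each: class-A:461, class-B:377, class-C:365, class-D:257, class-E:250, class-F:29 → nearest is class-F
(6, -10) — d² to each: class-A:452, class-B:296, class-C:260, class-D:520, class-E:377, class-F:130 → nearest is class-F
(6, -1) — d² to each: class-A:245, class-B:197, class-C:197, class-D:205, class-E:116, class-F:13 → nearest is class-F
4 of the 4 points have class-F as nearest.

4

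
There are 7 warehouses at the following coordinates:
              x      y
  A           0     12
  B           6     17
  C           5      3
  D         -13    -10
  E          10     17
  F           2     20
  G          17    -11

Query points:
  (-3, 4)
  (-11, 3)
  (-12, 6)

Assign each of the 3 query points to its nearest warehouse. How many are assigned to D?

(-3, 4) — d² to each: A:73, B:250, C:65, D:296, E:338, F:281, G:625 → nearest is C
(-11, 3) — d² to each: A:202, B:485, C:256, D:173, E:637, F:458, G:980 → nearest is D
(-12, 6) — d² to each: A:180, B:445, C:298, D:257, E:605, F:392, G:1130 → nearest is A
1 of the 3 points has D as nearest.

1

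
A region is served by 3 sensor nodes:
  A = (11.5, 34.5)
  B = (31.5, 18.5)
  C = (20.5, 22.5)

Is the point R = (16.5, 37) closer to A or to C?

Compare squared distances:
|RA|² = (16.5−11.5)² + (37−34.5)² = 25 + 6.25 = 31.25
|RC|² = (16.5−20.5)² + (37−22.5)² = 16 + 210.25 = 226.25
31.25 < 226.25, so A is closer.

A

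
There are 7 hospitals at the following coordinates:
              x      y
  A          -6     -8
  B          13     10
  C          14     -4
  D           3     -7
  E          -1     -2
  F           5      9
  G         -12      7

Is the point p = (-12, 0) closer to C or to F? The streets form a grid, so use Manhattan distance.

F

d(p,C) = |-12−14| + |0−(-4)| = 26 + 4 = 30
d(p,F) = |-12−5| + |0−9| = 17 + 9 = 26
30 > 26, so F is closer.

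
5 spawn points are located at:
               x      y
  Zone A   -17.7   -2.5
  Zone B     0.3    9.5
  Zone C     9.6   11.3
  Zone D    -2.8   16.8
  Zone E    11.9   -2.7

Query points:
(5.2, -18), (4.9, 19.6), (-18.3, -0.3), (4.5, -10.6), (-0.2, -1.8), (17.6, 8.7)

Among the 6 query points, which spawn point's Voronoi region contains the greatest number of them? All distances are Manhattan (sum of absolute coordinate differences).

Zone E

(5.2, -18) — d to each: Zone A:38.4, Zone B:32.4, Zone C:33.7, Zone D:42.8, Zone E:22 → nearest is Zone E
(4.9, 19.6) — d to each: Zone A:44.7, Zone B:14.7, Zone C:13, Zone D:10.5, Zone E:29.3 → nearest is Zone D
(-18.3, -0.3) — d to each: Zone A:2.8, Zone B:28.4, Zone C:39.5, Zone D:32.6, Zone E:32.6 → nearest is Zone A
(4.5, -10.6) — d to each: Zone A:30.3, Zone B:24.3, Zone C:27, Zone D:34.7, Zone E:15.3 → nearest is Zone E
(-0.2, -1.8) — d to each: Zone A:18.2, Zone B:11.8, Zone C:22.9, Zone D:21.2, Zone E:13 → nearest is Zone B
(17.6, 8.7) — d to each: Zone A:46.5, Zone B:18.1, Zone C:10.6, Zone D:28.5, Zone E:17.1 → nearest is Zone C
Tally — Zone A:1, Zone B:1, Zone C:1, Zone D:1, Zone E:2. Zone E captures the most (2).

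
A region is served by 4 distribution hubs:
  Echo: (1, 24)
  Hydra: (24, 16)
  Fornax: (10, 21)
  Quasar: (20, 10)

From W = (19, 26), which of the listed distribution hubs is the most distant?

Since √ is increasing, it suffices to compare squared distances:
d²(W, Echo) = (19−1)² + (26−24)² = 324 + 4 = 328
d²(W, Hydra) = (19−24)² + (26−16)² = 25 + 100 = 125
d²(W, Fornax) = (19−10)² + (26−21)² = 81 + 25 = 106
d²(W, Quasar) = (19−20)² + (26−10)² = 1 + 256 = 257
The largest is to Echo.

Echo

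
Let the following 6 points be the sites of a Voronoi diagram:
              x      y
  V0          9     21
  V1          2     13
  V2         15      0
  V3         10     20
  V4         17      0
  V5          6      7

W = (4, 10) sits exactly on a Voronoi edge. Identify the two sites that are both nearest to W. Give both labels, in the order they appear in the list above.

V1 and V5

Squared distances from W to each site:
|WV0|² = 25 + 121 = 146
|WV1|² = 4 + 9 = 13
|WV2|² = 121 + 100 = 221
|WV3|² = 36 + 100 = 136
|WV4|² = 169 + 100 = 269
|WV5|² = 4 + 9 = 13
W is equidistant from V1 and V5 (both at squared distance 13), and every other site is strictly farther — so W lies on the V1–V5 Voronoi edge.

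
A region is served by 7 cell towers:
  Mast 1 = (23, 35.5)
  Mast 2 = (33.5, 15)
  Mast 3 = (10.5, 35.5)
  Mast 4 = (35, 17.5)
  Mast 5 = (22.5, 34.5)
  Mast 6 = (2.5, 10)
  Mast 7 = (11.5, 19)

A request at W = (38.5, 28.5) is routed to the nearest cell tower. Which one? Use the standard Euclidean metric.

Since √ is increasing, it suffices to compare squared distances:
d²(W, Mast 1) = (38.5−23)² + (28.5−35.5)² = 240.25 + 49 = 289.25
d²(W, Mast 2) = (38.5−33.5)² + (28.5−15)² = 25 + 182.25 = 207.25
d²(W, Mast 3) = (38.5−10.5)² + (28.5−35.5)² = 784 + 49 = 833
d²(W, Mast 4) = (38.5−35)² + (28.5−17.5)² = 12.25 + 121 = 133.25
d²(W, Mast 5) = (38.5−22.5)² + (28.5−34.5)² = 256 + 36 = 292
d²(W, Mast 6) = (38.5−2.5)² + (28.5−10)² = 1296 + 342.25 = 1638.25
d²(W, Mast 7) = (38.5−11.5)² + (28.5−19)² = 729 + 90.25 = 819.25
Minimum is at Mast 4.

Mast 4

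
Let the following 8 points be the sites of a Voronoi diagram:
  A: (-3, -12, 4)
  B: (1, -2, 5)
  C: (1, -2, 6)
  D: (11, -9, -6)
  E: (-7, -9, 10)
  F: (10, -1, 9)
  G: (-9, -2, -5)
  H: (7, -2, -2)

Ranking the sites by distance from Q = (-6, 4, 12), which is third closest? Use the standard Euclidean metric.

E

Compare squared distances (the ordering matches that of the actual distances):
|QA|² = 9 + 256 + 64 = 329
|QB|² = 49 + 36 + 49 = 134
|QC|² = 49 + 36 + 36 = 121
|QD|² = 289 + 169 + 324 = 782
|QE|² = 1 + 169 + 4 = 174
|QF|² = 256 + 25 + 9 = 290
|QG|² = 9 + 36 + 289 = 334
|QH|² = 169 + 36 + 196 = 401
Sorted ascending: C, B, E, F, … — the third-nearest is E.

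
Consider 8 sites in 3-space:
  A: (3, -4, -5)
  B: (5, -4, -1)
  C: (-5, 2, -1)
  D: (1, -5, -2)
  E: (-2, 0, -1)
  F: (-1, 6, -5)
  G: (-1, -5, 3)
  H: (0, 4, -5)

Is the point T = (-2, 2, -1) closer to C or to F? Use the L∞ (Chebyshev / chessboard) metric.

C

d(T,C) = max(3, 0, 0) = 3
d(T,F) = max(1, 4, 4) = 4
3 < 4, so C is closer.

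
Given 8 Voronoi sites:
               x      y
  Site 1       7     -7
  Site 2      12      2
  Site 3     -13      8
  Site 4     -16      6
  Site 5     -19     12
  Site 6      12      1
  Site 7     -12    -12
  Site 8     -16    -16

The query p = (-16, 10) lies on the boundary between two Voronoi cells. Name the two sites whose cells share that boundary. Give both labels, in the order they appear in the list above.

Squared distances from p to each site:
d²(p, Site 1) = (-16−7)² + (10−(-7))² = 529 + 289 = 818
d²(p, Site 2) = (-16−12)² + (10−2)² = 784 + 64 = 848
d²(p, Site 3) = (-16−(-13))² + (10−8)² = 9 + 4 = 13
d²(p, Site 4) = (-16−(-16))² + (10−6)² = 0 + 16 = 16
d²(p, Site 5) = (-16−(-19))² + (10−12)² = 9 + 4 = 13
d²(p, Site 6) = (-16−12)² + (10−1)² = 784 + 81 = 865
d²(p, Site 7) = (-16−(-12))² + (10−(-12))² = 16 + 484 = 500
d²(p, Site 8) = (-16−(-16))² + (10−(-16))² = 0 + 676 = 676
p is equidistant from Site 3 and Site 5 (both at squared distance 13), and every other site is strictly farther — so p lies on the Site 3–Site 5 Voronoi edge.

Site 3 and Site 5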